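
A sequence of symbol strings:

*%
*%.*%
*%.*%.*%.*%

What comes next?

*%.*%.*%.*%.*%.*%.*%.*%

Every step duplicates the string with '.' between the halves.
One more doubling of *%.*%.*%.*% gives the answer.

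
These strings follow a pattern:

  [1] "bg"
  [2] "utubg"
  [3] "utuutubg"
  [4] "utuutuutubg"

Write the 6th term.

Every step adds utu at the front: s(k+1) = utu·s(k).
From utuutuutubg, 2 further steps: utuutuutubg → utuutuutuutubg → (answer).

utuutuutuutuutubg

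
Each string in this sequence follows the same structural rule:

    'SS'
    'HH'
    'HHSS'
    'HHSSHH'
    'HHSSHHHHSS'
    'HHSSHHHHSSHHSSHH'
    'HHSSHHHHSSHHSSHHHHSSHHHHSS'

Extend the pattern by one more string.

Each term (from the third on) is the previous term followed by the one before it: term 3 = HH·SS = HHSS.
So term 8 is HHSSHHHHSSHHSSHHHHSSHHHHSS·HHSSHHHHSSHHSSHH.

HHSSHHHHSSHHSSHHHHSSHHHHSSHHSSHHHHSSHHSSHH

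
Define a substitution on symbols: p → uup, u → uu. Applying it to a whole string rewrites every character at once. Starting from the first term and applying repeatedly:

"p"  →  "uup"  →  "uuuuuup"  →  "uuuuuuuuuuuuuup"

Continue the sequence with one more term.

Replace each of the 15 characters of uuuuuuuuuuuuuup in place — uu uu uu uu uu uu uu uu uu uu uu uu uu uu uup — and concatenate.

uuuuuuuuuuuuuuuuuuuuuuuuuuuuuup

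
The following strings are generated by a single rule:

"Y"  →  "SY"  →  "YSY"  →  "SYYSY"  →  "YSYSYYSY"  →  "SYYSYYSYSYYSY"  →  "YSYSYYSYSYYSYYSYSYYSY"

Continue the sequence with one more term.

SYYSYYSYSYYSYYSYSYYSYSYYSYYSYSYYSY

Each term (from the third on) is the two preceding terms concatenated in order: term 3 = Y·SY = YSY.
Continuing: SYYSYYSYSYYSY · YSYSYYSYSYYSYYSYSYYSY gives term 8.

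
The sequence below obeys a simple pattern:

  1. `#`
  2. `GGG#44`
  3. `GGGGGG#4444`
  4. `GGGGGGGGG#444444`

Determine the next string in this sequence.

GGGGGGGGGGGG#44444444

Each term wraps the previous one in GGG on the left and 44 on the right.
So the next term is GGG·GGGGGGGGG#444444·44.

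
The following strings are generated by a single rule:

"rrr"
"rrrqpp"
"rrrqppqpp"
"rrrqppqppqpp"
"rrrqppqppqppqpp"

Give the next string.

rrrqppqppqppqppqpp

The strings grow by a fixed suffix qpp each time.
One more step from rrrqppqppqppqpp gives the answer.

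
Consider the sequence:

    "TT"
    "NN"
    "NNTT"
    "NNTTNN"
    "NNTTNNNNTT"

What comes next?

This is a Fibonacci-style word recurrence s(k) = s(k−1)·s(k−2): e.g. NN·TT = NNTT.
So term 6 is NNTTNNNNTT·NNTTNN.

NNTTNNNNTTNNTTNN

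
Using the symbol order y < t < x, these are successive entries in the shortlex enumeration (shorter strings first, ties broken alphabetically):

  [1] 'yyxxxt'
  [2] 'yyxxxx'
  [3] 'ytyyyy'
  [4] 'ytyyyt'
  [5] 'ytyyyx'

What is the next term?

ytyyty

Find the rightmost character of ytyyyx below x, bump it to the next letter, and reset everything to its right to y.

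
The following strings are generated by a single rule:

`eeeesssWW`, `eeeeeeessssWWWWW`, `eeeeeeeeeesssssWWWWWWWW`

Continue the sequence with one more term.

Each string has the form e^{3n+1} s^{n+2} W^{3n-1} (n = 1, 2, …).
Setting n = 4 gives 13, 6, 11 characters in each block.

eeeeeeeeeeeeessssssWWWWWWWWWWW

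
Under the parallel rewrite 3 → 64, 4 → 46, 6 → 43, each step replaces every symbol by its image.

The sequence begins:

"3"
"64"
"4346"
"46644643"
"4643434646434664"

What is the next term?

Replace each of the 16 characters of 4643434646434664 in place — 46 43 46 64 46 64 46 43 46 43 46 64 46 43 43 46 — and concatenate.

46434664466446434643466446434346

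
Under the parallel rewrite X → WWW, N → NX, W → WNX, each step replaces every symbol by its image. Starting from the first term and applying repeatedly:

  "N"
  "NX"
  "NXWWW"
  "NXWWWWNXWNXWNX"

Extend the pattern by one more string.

Replace each of the 14 characters of NXWWWWNXWNXWNX in place — NX WWW WNX WNX WNX WNX NX WWW WNX NX WWW WNX NX WWW — and concatenate.

NXWWWWNXWNXWNXWNXNXWWWWNXNXWWWWNXNXWWW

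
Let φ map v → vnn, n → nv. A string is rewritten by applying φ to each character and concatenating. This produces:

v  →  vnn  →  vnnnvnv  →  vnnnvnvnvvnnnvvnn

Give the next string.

vnnnvnvnvvnnnvvnnnvvnnvnnnvnvnvvnnvnnnvnv

φ(vnnnvnvnvvnnnvvnn) expands symbol-by-symbol to vnn nv nv nv vnn nv vnn nv vnn vnn nv nv nv vnn vnn nv nv; joining the 17 pieces gives the next term.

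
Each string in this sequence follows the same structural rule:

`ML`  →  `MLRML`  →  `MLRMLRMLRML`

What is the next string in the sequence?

s(k+1) = s(k)·R·s(k) — each term doubles the last with 'R' between the halves.
One more doubling of MLRMLRMLRML gives the answer.

MLRMLRMLRMLRMLRMLRMLRML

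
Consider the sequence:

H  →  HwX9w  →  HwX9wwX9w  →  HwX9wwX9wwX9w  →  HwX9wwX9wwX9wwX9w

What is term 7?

HwX9wwX9wwX9wwX9wwX9wwX9w

Every step adds wX9w to the end: s(k+1) = s(k)·wX9w.
From HwX9wwX9wwX9wwX9w, 2 further steps: HwX9wwX9wwX9wwX9w → HwX9wwX9wwX9wwX9wwX9w → (answer).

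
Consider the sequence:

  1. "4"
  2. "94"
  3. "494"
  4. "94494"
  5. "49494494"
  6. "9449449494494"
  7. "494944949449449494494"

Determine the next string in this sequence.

Each term (from the third on) is the two preceding terms concatenated in order: term 3 = 4·94 = 494.
Continuing: 9449449494494 · 494944949449449494494 gives term 8.

9449449494494494944949449449494494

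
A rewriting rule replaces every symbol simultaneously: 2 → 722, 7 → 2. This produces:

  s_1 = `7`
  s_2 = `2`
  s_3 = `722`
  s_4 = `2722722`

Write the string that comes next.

Expanding 2722722: 2→722, 7→2, 2→722, 2→722, 7→2, 2→722, 2→722. Concatenated: 722 2 722 722 2 722 722.

72227227222722722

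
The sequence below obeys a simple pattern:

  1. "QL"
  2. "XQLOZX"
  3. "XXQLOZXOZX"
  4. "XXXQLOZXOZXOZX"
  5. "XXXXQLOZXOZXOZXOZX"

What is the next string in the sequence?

XXXXXQLOZXOZXOZXOZXOZX

Every step adds X to the front and OZX to the end of the previous string.
So the next term is X·XXXXQLOZXOZXOZXOZX·OZX.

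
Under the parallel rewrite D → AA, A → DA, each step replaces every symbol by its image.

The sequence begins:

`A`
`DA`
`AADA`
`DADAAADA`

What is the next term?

Expanding DADAAADA: D→AA, A→DA, D→AA, A→DA, A→DA, A→DA, D→AA, A→DA. Concatenated: AA DA AA DA DA DA AA DA.

AADAAADADADAAADA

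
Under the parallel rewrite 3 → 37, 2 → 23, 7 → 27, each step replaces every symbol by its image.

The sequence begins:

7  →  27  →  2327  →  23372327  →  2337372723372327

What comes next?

Rewriting the 16 symbols of 2337372723372327 one by one yields 23 37 37 27 37 27 23 27 23 37 37 27 23 37 23 27; concatenated:

23373727372723272337372723372327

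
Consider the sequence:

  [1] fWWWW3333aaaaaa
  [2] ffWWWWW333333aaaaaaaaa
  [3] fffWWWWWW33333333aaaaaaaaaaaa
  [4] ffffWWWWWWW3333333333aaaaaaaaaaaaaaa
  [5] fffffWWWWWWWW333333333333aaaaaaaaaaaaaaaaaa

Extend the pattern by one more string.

The n-th term is n-1 f's then n+2 W's then 2n 3's then 3n a's, where the shown terms are n = 2, 3, 4, 5, 6.
At n = 7 the blocks have lengths 6, 9, 14, 21.

ffffffWWWWWWWWW33333333333333aaaaaaaaaaaaaaaaaaaaa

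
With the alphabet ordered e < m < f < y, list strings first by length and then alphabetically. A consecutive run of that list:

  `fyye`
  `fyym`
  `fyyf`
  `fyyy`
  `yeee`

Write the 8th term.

yeey

Continuing the enumeration 3 steps past yeee: yeee → yeem → yeef → (answer).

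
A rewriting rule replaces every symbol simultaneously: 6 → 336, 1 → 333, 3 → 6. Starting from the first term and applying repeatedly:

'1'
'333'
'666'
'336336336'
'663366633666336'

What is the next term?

Applying the rule to each of the 15 symbols of 663366633666336 gives the pieces 336 336 6 6 336 336 336 6 6 336 336 336 6 6 336, which concatenate to the answer.

336336663363363366633633633666336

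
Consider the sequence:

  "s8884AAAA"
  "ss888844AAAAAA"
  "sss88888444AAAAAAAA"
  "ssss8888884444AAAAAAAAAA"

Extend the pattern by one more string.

Term n consists of n-1 s's, followed by n+1 8's, followed by n-1 4's, followed by 2n A's, where the shown terms are n = 2, 3, 4, 5.
At n = 6 the blocks have lengths 5, 7, 5, 12.

sssss888888844444AAAAAAAAAAAA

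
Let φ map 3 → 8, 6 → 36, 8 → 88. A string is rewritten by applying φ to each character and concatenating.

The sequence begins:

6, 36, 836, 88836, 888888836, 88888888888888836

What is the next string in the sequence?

Replace each of the 17 characters of 88888888888888836 in place — 88 88 88 88 88 88 88 88 88 88 88 88 88 88 88 8 36 — and concatenate.

888888888888888888888888888888836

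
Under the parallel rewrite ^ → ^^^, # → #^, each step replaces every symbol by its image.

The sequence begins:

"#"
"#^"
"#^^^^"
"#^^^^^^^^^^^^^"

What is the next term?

Replace each of the 14 characters of #^^^^^^^^^^^^^ in place — #^ ^^^ ^^^ ^^^ ^^^ ^^^ ^^^ ^^^ ^^^ ^^^ ^^^ ^^^ ^^^ ^^^ — and concatenate.

#^^^^^^^^^^^^^^^^^^^^^^^^^^^^^^^^^^^^^^^^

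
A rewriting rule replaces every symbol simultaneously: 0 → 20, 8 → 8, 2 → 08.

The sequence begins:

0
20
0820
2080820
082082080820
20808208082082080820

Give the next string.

Rewriting the 20 symbols of 20808208082082080820 one by one yields 08 20 8 20 8 08 20 8 20 8 08 20 8 08 20 8 20 8 08 20; concatenated:

082082080820820808208082082080820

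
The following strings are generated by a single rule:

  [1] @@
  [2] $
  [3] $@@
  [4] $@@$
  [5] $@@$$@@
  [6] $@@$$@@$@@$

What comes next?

$@@$$@@$@@$$@@$$@@

This is a Fibonacci-style word recurrence s(k) = s(k−1)·s(k−2): e.g. $·@@ = $@@.
Continuing: $@@$$@@$@@$ · $@@$$@@ gives term 7.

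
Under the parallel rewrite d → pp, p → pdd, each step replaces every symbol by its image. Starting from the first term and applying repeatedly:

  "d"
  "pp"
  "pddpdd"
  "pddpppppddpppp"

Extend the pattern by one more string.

pddpppppddpddpddpddpddpppppddpddpddpdd

φ(pddpppppddpppp) expands symbol-by-symbol to pdd pp pp pdd pdd pdd pdd pdd pp pp pdd pdd pdd pdd; joining the 14 pieces gives the next term.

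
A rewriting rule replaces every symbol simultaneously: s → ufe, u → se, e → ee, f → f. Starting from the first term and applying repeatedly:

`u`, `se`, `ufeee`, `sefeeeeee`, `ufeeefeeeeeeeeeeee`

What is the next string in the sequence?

Rewriting the 18 symbols of ufeeefeeeeeeeeeeee one by one yields se f ee ee ee f ee ee ee ee ee ee ee ee ee ee ee ee; concatenated:

sefeeeeeefeeeeeeeeeeeeeeeeeeeeeeee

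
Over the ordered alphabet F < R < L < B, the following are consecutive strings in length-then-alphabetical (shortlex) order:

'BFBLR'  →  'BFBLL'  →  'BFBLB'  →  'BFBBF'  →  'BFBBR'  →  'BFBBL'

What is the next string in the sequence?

Find the rightmost character of BFBBL below B, bump it to the next letter, and reset everything to its right to F.

BFBBB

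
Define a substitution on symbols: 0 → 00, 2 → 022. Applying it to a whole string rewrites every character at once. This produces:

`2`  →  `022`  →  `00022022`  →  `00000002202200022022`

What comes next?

Rewriting the 20 symbols of 00000002202200022022 one by one yields 00 00 00 00 00 00 00 022 022 00 022 022 00 00 00 022 022 00 022 022; concatenated:

000000000000000220220002202200000002202200022022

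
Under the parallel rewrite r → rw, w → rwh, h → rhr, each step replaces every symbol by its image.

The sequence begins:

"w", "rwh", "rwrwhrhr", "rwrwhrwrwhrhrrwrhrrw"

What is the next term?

Replace each of the 20 characters of rwrwhrwrwhrhrrwrhrrw in place — rw rwh rw rwh rhr rw rwh rw rwh rhr rw rhr rw rw rwh rw rhr rw rw rwh — and concatenate.

rwrwhrwrwhrhrrwrwhrwrwhrhrrwrhrrwrwrwhrwrhrrwrwrwh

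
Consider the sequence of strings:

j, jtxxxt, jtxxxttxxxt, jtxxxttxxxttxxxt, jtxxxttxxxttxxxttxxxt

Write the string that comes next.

Every step adds txxxt to the end: s(k+1) = s(k)·txxxt.
So the next term is jtxxxttxxxttxxxttxxxt·txxxt.

jtxxxttxxxttxxxttxxxttxxxt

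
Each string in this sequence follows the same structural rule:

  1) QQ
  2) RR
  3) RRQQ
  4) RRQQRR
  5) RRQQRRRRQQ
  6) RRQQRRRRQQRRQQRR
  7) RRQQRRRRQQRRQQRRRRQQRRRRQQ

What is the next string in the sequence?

RRQQRRRRQQRRQQRRRRQQRRRRQQRRQQRRRRQQRRQQRR

From term 3 onward, concatenate the last term with the second-to-last: RR·QQ = RRQQ, RRQQ·RR = RRQQRR, …
So term 8 is RRQQRRRRQQRRQQRRRRQQRRRRQQ·RRQQRRRRQQRRQQRR.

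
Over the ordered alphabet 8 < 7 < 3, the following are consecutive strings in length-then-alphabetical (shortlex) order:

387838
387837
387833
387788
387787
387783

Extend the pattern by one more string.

387778

Find the rightmost character of 387783 below 3, bump it to the next letter, and reset everything to its right to 8.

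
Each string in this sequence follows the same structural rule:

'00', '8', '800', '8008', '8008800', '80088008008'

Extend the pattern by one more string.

From term 3 onward, concatenate the last term with the second-to-last: 8·00 = 800, 800·8 = 8008, …
So term 7 is 80088008008·8008800.

800880080088008800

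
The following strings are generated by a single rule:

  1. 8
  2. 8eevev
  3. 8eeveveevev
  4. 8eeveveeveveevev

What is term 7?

The strings grow by a fixed suffix eevev each time.
From 8eeveveeveveevev, 3 further steps: 8eeveveeveveevev → 8eeveveeveveeveveevev → 8eeveveeveveeveveeveveevev → (answer).

8eeveveeveveeveveeveveeveveevev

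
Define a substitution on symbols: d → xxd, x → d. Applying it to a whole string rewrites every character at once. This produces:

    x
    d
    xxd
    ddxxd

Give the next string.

Rewriting each symbol of ddxxd: d→xxd, d→xxd, x→d, x→d, d→xxd, which concatenates to xxd xxd d d xxd.

xxdxxdddxxd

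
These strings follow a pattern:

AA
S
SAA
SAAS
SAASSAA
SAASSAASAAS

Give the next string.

SAASSAASAASSAASSAA

Each term (from the third on) is the previous term followed by the one before it: term 3 = S·AA = SAA.
So term 7 is SAASSAASAAS·SAASSAA.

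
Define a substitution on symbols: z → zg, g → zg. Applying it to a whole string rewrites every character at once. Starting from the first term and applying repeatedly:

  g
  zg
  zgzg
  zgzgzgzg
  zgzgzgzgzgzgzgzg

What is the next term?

zgzgzgzgzgzgzgzgzgzgzgzgzgzgzgzg

Replace each of the 16 characters of zgzgzgzgzgzgzgzg in place — zg zg zg zg zg zg zg zg zg zg zg zg zg zg zg zg — and concatenate.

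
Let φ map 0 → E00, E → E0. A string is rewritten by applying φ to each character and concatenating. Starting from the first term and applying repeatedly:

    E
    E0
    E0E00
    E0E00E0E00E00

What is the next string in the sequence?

Rewriting the 13 symbols of E0E00E0E00E00 one by one yields E0 E00 E0 E00 E00 E0 E00 E0 E00 E00 E0 E00 E00; concatenated:

E0E00E0E00E00E0E00E0E00E00E0E00E00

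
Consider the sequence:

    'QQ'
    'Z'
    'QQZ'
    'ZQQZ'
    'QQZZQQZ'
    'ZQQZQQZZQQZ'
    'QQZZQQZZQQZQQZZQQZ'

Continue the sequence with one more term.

ZQQZQQZZQQZQQZZQQZZQQZQQZZQQZ

This is a Fibonacci-style word recurrence s(k) = s(k−2)·s(k−1): e.g. QQ·Z = QQZ.
So term 8 is ZQQZQQZZQQZ·QQZZQQZZQQZQQZZQQZ.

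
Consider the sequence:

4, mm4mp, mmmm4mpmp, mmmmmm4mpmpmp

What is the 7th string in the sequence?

mmmmmmmmmmmm4mpmpmpmpmpmp

Each term wraps the previous one in mm on the left and mp on the right.
From mmmmmm4mpmpmp, 3 further steps: mmmmmm4mpmpmp → mmmmmmmm4mpmpmpmp → mmmmmmmmmm4mpmpmpmpmp → (answer).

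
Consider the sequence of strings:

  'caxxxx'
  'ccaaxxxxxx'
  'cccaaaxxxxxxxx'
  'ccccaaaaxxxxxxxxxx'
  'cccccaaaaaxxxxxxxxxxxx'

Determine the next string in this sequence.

ccccccaaaaaaxxxxxxxxxxxxxx

Term n consists of n-1 c's, followed by n-1 a's, followed by 2n x's, where the shown terms are n = 2, 3, 4, 5, 6.
For the next term, n = 7, so the run lengths are 6, 6, 14.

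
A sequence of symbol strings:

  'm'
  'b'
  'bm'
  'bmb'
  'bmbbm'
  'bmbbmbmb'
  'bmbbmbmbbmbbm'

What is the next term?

bmbbmbmbbmbbmbmbbmbmb

This is a Fibonacci-style word recurrence s(k) = s(k−1)·s(k−2): e.g. b·m = bm.
The next term joins bmbbmbmbbmbbm and bmbbmbmb.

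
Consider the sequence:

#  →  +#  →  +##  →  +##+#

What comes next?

This is a Fibonacci-style word recurrence s(k) = s(k−1)·s(k−2): e.g. +#·# = +##.
So term 5 is +##+#·+##.

+##+#+##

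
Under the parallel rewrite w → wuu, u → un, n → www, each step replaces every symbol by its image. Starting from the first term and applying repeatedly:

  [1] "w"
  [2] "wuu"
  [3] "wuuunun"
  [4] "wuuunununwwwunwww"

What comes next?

Rewriting the 17 symbols of wuuunununwwwunwww one by one yields wuu un un un www un www un www wuu wuu wuu un www wuu wuu wuu; concatenated:

wuuunununwwwunwwwunwwwwuuwuuwuuunwwwwuuwuuwuu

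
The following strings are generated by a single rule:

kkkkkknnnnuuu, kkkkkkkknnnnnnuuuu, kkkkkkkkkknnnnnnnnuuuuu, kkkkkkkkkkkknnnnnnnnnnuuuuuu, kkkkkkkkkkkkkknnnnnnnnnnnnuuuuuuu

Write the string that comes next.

Each string has the form k^{2n+2} n^{2n} u^{n+1}, where the shown terms are n = 2, 3, 4, 5, 6.
Setting n = 7 gives 16, 14, 8 characters in each block.

kkkkkkkkkkkkkkkknnnnnnnnnnnnnnuuuuuuuu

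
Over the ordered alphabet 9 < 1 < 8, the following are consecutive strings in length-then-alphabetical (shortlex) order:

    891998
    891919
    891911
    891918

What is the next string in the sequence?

Find the rightmost character of 891918 below 8, bump it to the next letter, and reset everything to its right to 9.

891989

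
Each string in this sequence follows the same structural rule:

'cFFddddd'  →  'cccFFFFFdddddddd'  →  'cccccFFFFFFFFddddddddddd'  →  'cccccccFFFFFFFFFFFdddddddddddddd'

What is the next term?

Term n consists of 2n-1 c's, followed by 3n-1 F's, followed by 3n+2 d's (n = 1, 2, …).
At n = 5 the blocks have lengths 9, 14, 17.

cccccccccFFFFFFFFFFFFFFddddddddddddddddd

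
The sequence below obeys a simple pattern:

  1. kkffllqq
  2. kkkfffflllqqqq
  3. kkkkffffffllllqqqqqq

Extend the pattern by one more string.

Reading off run lengths: k runs 2, 3, 4; f runs 2, 4, 6; l runs 2, 3, 4; q runs 2, 4, 6 — each is linear in n (n = 1, 2, …).
At n = 4 the blocks have lengths 5, 8, 5, 8.

kkkkkfffffffflllllqqqqqqqq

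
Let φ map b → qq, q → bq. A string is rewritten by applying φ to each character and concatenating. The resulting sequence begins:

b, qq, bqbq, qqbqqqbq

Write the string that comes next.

Rewriting each symbol of qqbqqqbq: q→bq, q→bq, b→qq, q→bq, q→bq, q→bq, b→qq, q→bq, which concatenates to bq bq qq bq bq bq qq bq.

bqbqqqbqbqbqqqbq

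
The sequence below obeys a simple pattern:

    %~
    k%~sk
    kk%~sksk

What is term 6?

kkkkk%~sksksksksk

Each term wraps the previous one in k on the left and sk on the right.
From kk%~sksk, 3 further steps: kk%~sksk → kkk%~sksksk → kkkk%~sksksksk → (answer).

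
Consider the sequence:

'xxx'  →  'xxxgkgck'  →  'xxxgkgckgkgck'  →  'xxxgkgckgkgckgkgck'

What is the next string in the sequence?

Each term is the previous one with gkgck appended.
Applying this once more to xxxgkgckgkgckgkgck:

xxxgkgckgkgckgkgckgkgck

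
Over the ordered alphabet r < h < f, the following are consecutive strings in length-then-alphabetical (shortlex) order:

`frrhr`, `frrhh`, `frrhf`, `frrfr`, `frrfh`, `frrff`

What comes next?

frhrr

Find the rightmost character of frrff below f, bump it to the next letter, and reset everything to its right to r.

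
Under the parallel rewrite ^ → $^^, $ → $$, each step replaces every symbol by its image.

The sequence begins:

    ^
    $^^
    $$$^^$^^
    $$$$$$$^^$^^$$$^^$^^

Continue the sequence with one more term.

φ($$$$$$$^^$^^$$$^^$^^) expands symbol-by-symbol to $$ $$ $$ $$ $$ $$ $$ $^^ $^^ $$ $^^ $^^ $$ $$ $$ $^^ $^^ $$ $^^ $^^; joining the 20 pieces gives the next term.

$$$$$$$$$$$$$$$^^$^^$$$^^$^^$$$$$$$^^$^^$$$^^$^^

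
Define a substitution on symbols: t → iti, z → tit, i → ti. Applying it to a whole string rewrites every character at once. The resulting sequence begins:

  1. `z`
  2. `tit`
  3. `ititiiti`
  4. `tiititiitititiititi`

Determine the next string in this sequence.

Rewriting the 19 symbols of tiititiitititiititi one by one yields iti ti ti iti ti iti ti ti iti ti iti ti iti ti ti iti ti iti ti; concatenated:

itititiititiitititiititiititiitititiititiititi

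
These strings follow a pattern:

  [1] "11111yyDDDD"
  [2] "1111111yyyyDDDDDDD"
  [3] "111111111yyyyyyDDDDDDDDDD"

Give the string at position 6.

111111111111111yyyyyyyyyyyyDDDDDDDDDDDDDDDDDDD

Each string has the form 1^{2n+1} y^{2n-2} D^{3n-2}, where the shown terms are n = 2, 3, 4.
For term 6, n = 7, so the run lengths are 15, 12, 19.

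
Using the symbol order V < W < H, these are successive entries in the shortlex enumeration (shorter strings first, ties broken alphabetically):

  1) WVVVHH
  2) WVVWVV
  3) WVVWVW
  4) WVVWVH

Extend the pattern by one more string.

Find the rightmost character of WVVWVH below H, bump it to the next letter, and reset everything to its right to V.

WVVWWV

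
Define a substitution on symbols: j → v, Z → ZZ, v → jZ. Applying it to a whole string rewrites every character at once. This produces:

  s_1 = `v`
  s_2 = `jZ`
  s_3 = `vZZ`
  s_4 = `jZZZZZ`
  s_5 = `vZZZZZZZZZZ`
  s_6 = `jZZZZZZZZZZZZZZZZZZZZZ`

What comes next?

vZZZZZZZZZZZZZZZZZZZZZZZZZZZZZZZZZZZZZZZZZZ

Replace each of the 22 characters of jZZZZZZZZZZZZZZZZZZZZZ in place — v ZZ ZZ ZZ ZZ ZZ ZZ ZZ ZZ ZZ ZZ ZZ ZZ ZZ ZZ ZZ ZZ ZZ ZZ ZZ ZZ ZZ — and concatenate.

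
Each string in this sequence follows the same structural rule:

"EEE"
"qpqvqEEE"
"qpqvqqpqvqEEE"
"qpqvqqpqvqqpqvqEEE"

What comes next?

The strings grow by a fixed prefix qpqvq each time.
Applying this once more to qpqvqqpqvqqpqvqEEE:

qpqvqqpqvqqpqvqqpqvqEEE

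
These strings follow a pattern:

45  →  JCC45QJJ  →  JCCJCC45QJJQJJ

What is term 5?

Each term wraps the previous one in JCC on the left and QJJ on the right.
From JCCJCC45QJJQJJ, 2 further steps: JCCJCC45QJJQJJ → JCCJCCJCC45QJJQJJQJJ → (answer).

JCCJCCJCCJCC45QJJQJJQJJQJJ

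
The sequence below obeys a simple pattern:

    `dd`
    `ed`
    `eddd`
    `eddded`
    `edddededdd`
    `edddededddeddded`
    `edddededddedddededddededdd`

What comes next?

edddededddedddededddededddedddededddeddded

Each term (from the third on) is the previous term followed by the one before it: term 3 = ed·dd = eddd.
So term 8 is edddededddedddededddededdd·edddededddeddded.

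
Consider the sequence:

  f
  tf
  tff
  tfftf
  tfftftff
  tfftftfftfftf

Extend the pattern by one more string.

This is a Fibonacci-style word recurrence s(k) = s(k−1)·s(k−2): e.g. tf·f = tff.
So term 7 is tfftftfftfftf·tfftftff.

tfftftfftfftftfftftff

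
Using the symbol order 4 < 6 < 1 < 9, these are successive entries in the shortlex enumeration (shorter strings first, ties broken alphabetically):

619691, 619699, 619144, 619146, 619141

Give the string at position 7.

619164

Stepping forward 2 times from 619141: 619141 → 619149, then the target.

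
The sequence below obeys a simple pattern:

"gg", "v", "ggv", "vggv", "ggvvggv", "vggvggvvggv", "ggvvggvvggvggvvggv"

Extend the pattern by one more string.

vggvggvvggvggvvggvvggvggvvggv

This is a Fibonacci-style word recurrence s(k) = s(k−2)·s(k−1): e.g. gg·v = ggv.
The next term joins vggvggvvggv and ggvvggvvggvggvvggv.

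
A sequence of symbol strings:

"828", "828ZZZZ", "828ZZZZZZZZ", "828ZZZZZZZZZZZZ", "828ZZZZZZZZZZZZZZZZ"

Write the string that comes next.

Each term is the previous one with ZZZZ appended.
So the next term is 828ZZZZZZZZZZZZZZZZ·ZZZZ.

828ZZZZZZZZZZZZZZZZZZZZ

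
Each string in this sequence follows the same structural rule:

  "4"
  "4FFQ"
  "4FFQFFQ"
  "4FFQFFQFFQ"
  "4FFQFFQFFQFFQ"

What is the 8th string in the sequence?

Every step adds FFQ to the end: s(k+1) = s(k)·FFQ.
From 4FFQFFQFFQFFQ, 3 further steps: 4FFQFFQFFQFFQ → 4FFQFFQFFQFFQFFQ → 4FFQFFQFFQFFQFFQFFQ → (answer).

4FFQFFQFFQFFQFFQFFQFFQ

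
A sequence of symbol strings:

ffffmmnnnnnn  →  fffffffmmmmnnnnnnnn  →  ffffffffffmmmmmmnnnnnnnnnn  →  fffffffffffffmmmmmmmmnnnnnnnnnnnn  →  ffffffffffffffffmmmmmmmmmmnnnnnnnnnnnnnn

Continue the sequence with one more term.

fffffffffffffffffffmmmmmmmmmmmmnnnnnnnnnnnnnnnn

Term n consists of 3n-2 f's, followed by 2n-2 m's, followed by 2n+2 n's, where the shown terms are n = 2, 3, 4, 5, 6.
At n = 7 the blocks have lengths 19, 12, 16.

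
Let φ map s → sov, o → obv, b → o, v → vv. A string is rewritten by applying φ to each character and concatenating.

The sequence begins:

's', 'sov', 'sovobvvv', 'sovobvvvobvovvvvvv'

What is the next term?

Replace each of the 18 characters of sovobvvvobvovvvvvv in place — sov obv vv obv o vv vv vv obv o vv obv vv vv vv vv vv vv — and concatenate.

sovobvvvobvovvvvvvobvovvobvvvvvvvvvvvvv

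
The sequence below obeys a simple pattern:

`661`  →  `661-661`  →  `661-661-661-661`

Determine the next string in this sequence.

661-661-661-661-661-661-661-661

s(k+1) = s(k)·-·s(k) — each term doubles the last with '-' between the halves.
One more doubling of 661-661-661-661 gives the answer.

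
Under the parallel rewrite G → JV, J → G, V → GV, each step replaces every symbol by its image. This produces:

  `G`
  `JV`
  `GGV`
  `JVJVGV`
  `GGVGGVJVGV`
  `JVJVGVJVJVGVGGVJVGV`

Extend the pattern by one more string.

φ(JVJVGVJVJVGVGGVJVGV) expands symbol-by-symbol to G GV G GV JV GV G GV G GV JV GV JV JV GV G GV JV GV; joining the 19 pieces gives the next term.

GGVGGVJVGVGGVGGVJVGVJVJVGVGGVJVGV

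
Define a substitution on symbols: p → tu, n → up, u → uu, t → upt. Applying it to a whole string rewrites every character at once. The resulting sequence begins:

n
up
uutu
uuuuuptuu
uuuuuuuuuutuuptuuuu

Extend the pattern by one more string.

Rewriting the 19 symbols of uuuuuuuuuutuuptuuuu one by one yields uu uu uu uu uu uu uu uu uu uu upt uu uu tu upt uu uu uu uu; concatenated:

uuuuuuuuuuuuuuuuuuuuuptuuuutuuptuuuuuuuu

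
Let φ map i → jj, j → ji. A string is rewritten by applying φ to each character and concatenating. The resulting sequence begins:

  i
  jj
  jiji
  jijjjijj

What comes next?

Apply φ to jijjjijj symbol by symbol: j→ji, i→jj, j→ji, j→ji, j→ji, i→jj, j→ji, j→ji; joined: ji jj ji ji ji jj ji ji.

jijjjijijijjjiji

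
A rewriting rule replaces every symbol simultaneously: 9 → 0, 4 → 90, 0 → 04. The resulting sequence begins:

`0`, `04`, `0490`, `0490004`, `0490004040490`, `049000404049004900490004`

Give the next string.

Rewriting the 24 symbols of 049000404049004900490004 one by one yields 04 90 0 04 04 04 90 04 90 04 90 0 04 04 90 0 04 04 90 0 04 04 04 90; concatenated:

04900040404900490049000404900040490004040490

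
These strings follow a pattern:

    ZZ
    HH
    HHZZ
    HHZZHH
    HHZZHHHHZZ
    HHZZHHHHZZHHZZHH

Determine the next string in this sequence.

HHZZHHHHZZHHZZHHHHZZHHHHZZ

Each term (from the third on) is the previous term followed by the one before it: term 3 = HH·ZZ = HHZZ.
Continuing: HHZZHHHHZZHHZZHH · HHZZHHHHZZ gives term 7.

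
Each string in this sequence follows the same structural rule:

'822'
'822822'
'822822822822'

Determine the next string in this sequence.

s(k+1) = s(k)·s(k) — each term doubles the last.
Doubling 822822822822:

822822822822822822822822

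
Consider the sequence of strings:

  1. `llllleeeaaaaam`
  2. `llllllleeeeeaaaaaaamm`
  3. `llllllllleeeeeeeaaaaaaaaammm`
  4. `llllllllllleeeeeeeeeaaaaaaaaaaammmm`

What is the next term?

llllllllllllleeeeeeeeeeeaaaaaaaaaaaaammmmm

Each string has the form l^{2n+1} e^{2n-1} a^{2n+1} m^{n-1}, where the shown terms are n = 2, 3, 4, 5.
Setting n = 6 gives 13, 11, 13, 5 characters in each block.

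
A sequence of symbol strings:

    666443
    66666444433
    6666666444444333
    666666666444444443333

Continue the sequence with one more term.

The n-th term is 2n+1 6's then 2n 4's then n 3's (n = 1, 2, …).
Setting n = 5 gives 11, 10, 5 characters in each block.

66666666666444444444433333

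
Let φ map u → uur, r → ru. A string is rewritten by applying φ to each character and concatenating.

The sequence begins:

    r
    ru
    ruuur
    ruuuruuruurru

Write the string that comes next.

Rewriting the 13 symbols of ruuuruuruurru one by one yields ru uur uur uur ru uur uur ru uur uur ru ru uur; concatenated:

ruuuruuruurruuuruurruuuruurruruuur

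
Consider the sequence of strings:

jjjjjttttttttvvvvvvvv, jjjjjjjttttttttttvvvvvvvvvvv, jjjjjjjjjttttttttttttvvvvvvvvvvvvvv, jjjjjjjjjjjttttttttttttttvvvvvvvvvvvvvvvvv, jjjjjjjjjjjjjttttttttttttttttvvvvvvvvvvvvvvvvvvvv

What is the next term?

Each string has the form j^{2n-1} t^{2n+2} v^{3n-1}, where the shown terms are n = 3, 4, 5, 6, 7.
At n = 8 the blocks have lengths 15, 18, 23.

jjjjjjjjjjjjjjjttttttttttttttttttvvvvvvvvvvvvvvvvvvvvvvv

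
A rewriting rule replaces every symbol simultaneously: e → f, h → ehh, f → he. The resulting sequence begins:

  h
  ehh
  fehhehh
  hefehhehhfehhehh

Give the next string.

Rewriting the 16 symbols of hefehhehhfehhehh one by one yields ehh f he f ehh ehh f ehh ehh he f ehh ehh f ehh ehh; concatenated:

ehhfhefehhehhfehhehhhefehhehhfehhehh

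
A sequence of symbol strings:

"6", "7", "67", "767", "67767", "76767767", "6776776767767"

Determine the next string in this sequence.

767677676776776767767

This is a Fibonacci-style word recurrence s(k) = s(k−2)·s(k−1): e.g. 6·7 = 67.
The next term joins 76767767 and 6776776767767.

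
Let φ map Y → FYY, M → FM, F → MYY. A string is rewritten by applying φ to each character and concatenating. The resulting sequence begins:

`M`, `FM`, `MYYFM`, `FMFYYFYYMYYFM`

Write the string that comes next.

φ(FMFYYFYYMYYFM) expands symbol-by-symbol to MYY FM MYY FYY FYY MYY FYY FYY FM FYY FYY MYY FM; joining the 13 pieces gives the next term.

MYYFMMYYFYYFYYMYYFYYFYYFMFYYFYYMYYFM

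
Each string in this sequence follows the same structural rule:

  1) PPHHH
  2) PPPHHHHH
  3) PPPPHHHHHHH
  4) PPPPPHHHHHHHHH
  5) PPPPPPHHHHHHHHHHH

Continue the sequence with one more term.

PPPPPPPHHHHHHHHHHHHH

The n-th term is n P's then 2n-1 H's, where the shown terms are n = 2, 3, 4, 5, 6.
Setting n = 7 gives 7, 13 characters in each block.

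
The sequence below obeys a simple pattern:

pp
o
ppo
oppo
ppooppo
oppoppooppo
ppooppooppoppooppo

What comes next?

oppoppooppoppooppooppoppooppo

Each term (from the third on) is the two preceding terms concatenated in order: term 3 = pp·o = ppo.
So term 8 is oppoppooppo·ppooppooppoppooppo.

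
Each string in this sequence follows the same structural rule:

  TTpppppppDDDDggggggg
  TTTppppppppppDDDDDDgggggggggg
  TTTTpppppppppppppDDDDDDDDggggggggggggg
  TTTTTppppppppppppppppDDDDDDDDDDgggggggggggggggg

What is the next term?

The n-th term is n T's then 3n+1 p's then 2n D's then 3n+1 g's, where the shown terms are n = 2, 3, 4, 5.
For the next term, n = 6, so the run lengths are 6, 19, 12, 19.

TTTTTTpppppppppppppppppppDDDDDDDDDDDDggggggggggggggggggg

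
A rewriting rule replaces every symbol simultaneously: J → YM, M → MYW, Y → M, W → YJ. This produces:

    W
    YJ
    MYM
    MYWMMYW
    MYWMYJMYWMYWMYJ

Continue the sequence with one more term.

Replace each of the 15 characters of MYWMYJMYWMYWMYJ in place — MYW M YJ MYW M YM MYW M YJ MYW M YJ MYW M YM — and concatenate.

MYWMYJMYWMYMMYWMYJMYWMYJMYWMYM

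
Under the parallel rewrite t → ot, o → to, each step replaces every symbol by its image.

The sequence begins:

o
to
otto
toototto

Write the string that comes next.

ottotoottoototto

Expanding toototto: t→ot, o→to, o→to, t→ot, o→to, t→ot, t→ot, o→to. Concatenated: ot to to ot to ot ot to.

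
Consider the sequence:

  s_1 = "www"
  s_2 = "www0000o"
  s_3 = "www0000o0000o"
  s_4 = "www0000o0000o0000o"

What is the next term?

The strings grow by a fixed suffix 0000o each time.
Applying this once more to www0000o0000o0000o:

www0000o0000o0000o0000o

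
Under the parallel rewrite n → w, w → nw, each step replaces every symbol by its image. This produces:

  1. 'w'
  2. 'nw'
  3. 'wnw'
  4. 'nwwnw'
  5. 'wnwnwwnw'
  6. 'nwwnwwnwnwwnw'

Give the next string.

wnwnwwnwnwwnwwnwnwwnw

Replace each of the 13 characters of nwwnwwnwnwwnw in place — w nw nw w nw nw w nw w nw nw w nw — and concatenate.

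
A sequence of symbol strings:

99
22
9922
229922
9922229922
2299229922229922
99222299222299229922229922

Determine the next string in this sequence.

This is a Fibonacci-style word recurrence s(k) = s(k−2)·s(k−1): e.g. 99·22 = 9922.
The next term joins 2299229922229922 and 99222299222299229922229922.

229922992222992299222299222299229922229922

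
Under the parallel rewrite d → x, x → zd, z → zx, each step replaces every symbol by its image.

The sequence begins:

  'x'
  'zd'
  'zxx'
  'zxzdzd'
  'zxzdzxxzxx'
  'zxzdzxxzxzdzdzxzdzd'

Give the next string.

Rewriting the 19 symbols of zxzdzxxzxzdzdzxzdzd one by one yields zx zd zx x zx zd zd zx zd zx x zx x zx zd zx x zx x; concatenated:

zxzdzxxzxzdzdzxzdzxxzxxzxzdzxxzxx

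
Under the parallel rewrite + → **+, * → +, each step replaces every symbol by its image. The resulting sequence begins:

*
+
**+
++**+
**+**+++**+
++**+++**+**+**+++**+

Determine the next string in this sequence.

Rewriting the 21 symbols of ++**+++**+**+**+++**+ one by one yields **+ **+ + + **+ **+ **+ + + **+ + + **+ + + **+ **+ **+ + + **+; concatenated:

**+**+++**+**+**+++**+++**+++**+**+**+++**+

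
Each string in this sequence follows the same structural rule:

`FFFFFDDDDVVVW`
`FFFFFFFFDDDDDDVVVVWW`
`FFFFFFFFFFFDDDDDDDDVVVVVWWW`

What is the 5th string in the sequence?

FFFFFFFFFFFFFFFFFDDDDDDDDDDDDVVVVVVVWWWWW

Reading off run lengths: F runs 5, 8, 11; D runs 4, 6, 8; V runs 3, 4, 5; W runs 1, 2, 3 — each is linear in n (n = 1, 2, …).
For term 5, n = 5, so the run lengths are 17, 12, 7, 5.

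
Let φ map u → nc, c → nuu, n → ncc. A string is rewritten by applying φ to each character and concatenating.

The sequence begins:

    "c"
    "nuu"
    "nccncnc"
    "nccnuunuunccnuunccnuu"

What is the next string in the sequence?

Rewriting the 21 symbols of nccnuunuunccnuunccnuu one by one yields ncc nuu nuu ncc nc nc ncc nc nc ncc nuu nuu ncc nc nc ncc nuu nuu ncc nc nc; concatenated:

nccnuunuunccncncnccncncnccnuunuunccncncnccnuunuunccncnc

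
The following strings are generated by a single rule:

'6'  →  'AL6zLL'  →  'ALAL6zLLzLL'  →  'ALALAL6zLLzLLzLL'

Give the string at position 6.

s(k+1) = AL·s(k)·zLL, so each term gains AL as a prefix and zLL as a suffix.
From ALALAL6zLLzLLzLL, 2 further steps: ALALAL6zLLzLLzLL → ALALALAL6zLLzLLzLLzLL → (answer).

ALALALALAL6zLLzLLzLLzLLzLL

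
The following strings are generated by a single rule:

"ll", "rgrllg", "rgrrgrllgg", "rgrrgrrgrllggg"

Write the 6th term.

Each term wraps the previous one in rgr on the left and g on the right.
From rgrrgrrgrllggg, 2 further steps: rgrrgrrgrllggg → rgrrgrrgrrgrllgggg → (answer).

rgrrgrrgrrgrrgrllggggg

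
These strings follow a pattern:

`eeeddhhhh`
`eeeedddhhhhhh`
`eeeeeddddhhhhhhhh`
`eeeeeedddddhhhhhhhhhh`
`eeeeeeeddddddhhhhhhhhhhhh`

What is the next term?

eeeeeeeedddddddhhhhhhhhhhhhhh

Reading off run lengths: e runs 3, 4, 5, 6, 7; d runs 2, 3, 4, 5, 6; h runs 4, 6, 8, 10, 12 — each is linear in n (n = 1, 2, …).
Setting n = 6 gives 8, 7, 14 characters in each block.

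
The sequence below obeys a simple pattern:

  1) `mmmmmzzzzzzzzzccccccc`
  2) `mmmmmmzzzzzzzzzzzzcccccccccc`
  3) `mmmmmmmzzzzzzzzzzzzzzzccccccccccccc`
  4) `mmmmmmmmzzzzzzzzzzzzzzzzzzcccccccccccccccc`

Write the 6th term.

mmmmmmmmmmzzzzzzzzzzzzzzzzzzzzzzzzcccccccccccccccccccccc

Reading off run lengths: m runs 5, 6, 7, 8; z runs 9, 12, 15, 18; c runs 7, 10, 13, 16 — each is linear in n, where the shown terms are n = 3, 4, 5, 6.
Setting n = 8 gives 10, 24, 22 characters in each block.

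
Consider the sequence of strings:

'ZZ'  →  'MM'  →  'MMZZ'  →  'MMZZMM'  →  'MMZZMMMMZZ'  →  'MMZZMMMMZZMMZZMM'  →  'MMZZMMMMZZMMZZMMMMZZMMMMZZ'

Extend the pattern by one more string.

From term 3 onward, concatenate the last term with the second-to-last: MM·ZZ = MMZZ, MMZZ·MM = MMZZMM, …
Continuing: MMZZMMMMZZMMZZMMMMZZMMMMZZ · MMZZMMMMZZMMZZMM gives term 8.

MMZZMMMMZZMMZZMMMMZZMMMMZZMMZZMMMMZZMMZZMM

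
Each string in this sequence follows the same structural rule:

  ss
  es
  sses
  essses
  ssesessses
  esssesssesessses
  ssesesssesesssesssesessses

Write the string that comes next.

Each term (from the third on) is the two preceding terms concatenated in order: term 3 = ss·es = sses.
Continuing: esssesssesessses · ssesesssesesssesssesessses gives term 8.

esssesssesesssesssesesssesesssesssesessses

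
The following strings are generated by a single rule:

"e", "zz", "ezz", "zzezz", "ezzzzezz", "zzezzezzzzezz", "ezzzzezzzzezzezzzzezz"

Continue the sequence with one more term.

From term 3 onward, concatenate the second-to-last term with the last: e·zz = ezz, zz·ezz = zzezz, …
So term 8 is zzezzezzzzezz·ezzzzezzzzezzezzzzezz.

zzezzezzzzezzezzzzezzzzezzezzzzezz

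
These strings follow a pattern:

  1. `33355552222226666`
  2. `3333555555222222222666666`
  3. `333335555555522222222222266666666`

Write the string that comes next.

33333355555555552222222222222226666666666

Reading off run lengths: 3 runs 3, 4, 5; 5 runs 4, 6, 8; 2 runs 6, 9, 12; 6 runs 4, 6, 8 — each is linear in n, where the shown terms are n = 2, 3, 4.
At n = 5 the blocks have lengths 6, 10, 15, 10.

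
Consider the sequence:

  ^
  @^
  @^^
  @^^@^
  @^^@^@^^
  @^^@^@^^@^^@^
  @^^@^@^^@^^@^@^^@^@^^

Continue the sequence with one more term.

@^^@^@^^@^^@^@^^@^@^^@^^@^@^^@^^@^

Each term (from the third on) is the previous term followed by the one before it: term 3 = @^·^ = @^^.
The next term joins @^^@^@^^@^^@^@^^@^@^^ and @^^@^@^^@^^@^.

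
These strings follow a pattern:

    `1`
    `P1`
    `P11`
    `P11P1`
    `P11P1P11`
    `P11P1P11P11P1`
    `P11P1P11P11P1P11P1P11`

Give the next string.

This is a Fibonacci-style word recurrence s(k) = s(k−1)·s(k−2): e.g. P1·1 = P11.
The next term joins P11P1P11P11P1P11P1P11 and P11P1P11P11P1.

P11P1P11P11P1P11P1P11P11P1P11P11P1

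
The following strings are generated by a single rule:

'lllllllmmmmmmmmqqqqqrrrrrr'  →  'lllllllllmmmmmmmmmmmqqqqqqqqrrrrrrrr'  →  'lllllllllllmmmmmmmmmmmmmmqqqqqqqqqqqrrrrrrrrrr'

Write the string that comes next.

lllllllllllllmmmmmmmmmmmmmmmmmqqqqqqqqqqqqqqrrrrrrrrrrrr

The n-th term is 2n+3 l's then 3n+2 m's then 3n-1 q's then 2n+2 r's, where the shown terms are n = 2, 3, 4.
For the next term, n = 5, so the run lengths are 13, 17, 14, 12.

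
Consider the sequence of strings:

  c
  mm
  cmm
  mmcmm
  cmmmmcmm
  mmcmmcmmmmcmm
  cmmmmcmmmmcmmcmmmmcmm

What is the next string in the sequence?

This is a Fibonacci-style word recurrence s(k) = s(k−2)·s(k−1): e.g. c·mm = cmm.
So term 8 is mmcmmcmmmmcmm·cmmmmcmmmmcmmcmmmmcmm.

mmcmmcmmmmcmmcmmmmcmmmmcmmcmmmmcmm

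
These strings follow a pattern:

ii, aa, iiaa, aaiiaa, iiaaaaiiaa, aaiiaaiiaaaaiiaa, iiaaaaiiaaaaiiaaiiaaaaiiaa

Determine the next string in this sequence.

This is a Fibonacci-style word recurrence s(k) = s(k−2)·s(k−1): e.g. ii·aa = iiaa.
The next term joins aaiiaaiiaaaaiiaa and iiaaaaiiaaaaiiaaiiaaaaiiaa.

aaiiaaiiaaaaiiaaiiaaaaiiaaaaiiaaiiaaaaiiaa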